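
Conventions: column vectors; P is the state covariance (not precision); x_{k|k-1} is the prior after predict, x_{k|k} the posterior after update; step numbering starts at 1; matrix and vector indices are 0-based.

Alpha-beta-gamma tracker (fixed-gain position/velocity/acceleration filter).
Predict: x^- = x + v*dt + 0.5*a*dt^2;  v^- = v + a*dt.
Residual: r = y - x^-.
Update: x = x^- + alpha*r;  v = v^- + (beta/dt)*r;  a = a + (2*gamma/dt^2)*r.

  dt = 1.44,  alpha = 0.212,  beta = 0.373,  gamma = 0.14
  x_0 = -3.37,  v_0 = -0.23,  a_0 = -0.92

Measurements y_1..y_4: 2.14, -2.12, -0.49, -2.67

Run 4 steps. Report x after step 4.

x_post = -0.5670

step 1: x_pred=-4.6551  r=6.7951  x^+=-3.2145  v^+=0.2053  a^+=-0.0025
step 2: x_pred=-2.9214  r=0.8014  x^+=-2.7515  v^+=0.4094  a^+=0.1058
step 3: x_pred=-2.0524  r=1.5624  x^+=-1.7212  v^+=0.9663  a^+=0.3167
step 4: x_pred=-0.0012  r=-2.6688  x^+=-0.5670  v^+=0.7312  a^+=-0.0436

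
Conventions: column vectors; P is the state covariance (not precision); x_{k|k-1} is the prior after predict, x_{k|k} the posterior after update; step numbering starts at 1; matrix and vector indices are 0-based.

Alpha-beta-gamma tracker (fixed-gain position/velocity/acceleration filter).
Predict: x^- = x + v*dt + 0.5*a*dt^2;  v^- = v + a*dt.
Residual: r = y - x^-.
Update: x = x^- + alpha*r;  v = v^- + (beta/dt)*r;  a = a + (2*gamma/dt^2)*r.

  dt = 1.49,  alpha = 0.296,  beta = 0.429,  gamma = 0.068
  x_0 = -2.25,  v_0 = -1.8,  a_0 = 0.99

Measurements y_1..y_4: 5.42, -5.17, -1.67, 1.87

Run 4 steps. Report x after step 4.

step 1: x_pred=-3.8331  r=9.2531  x^+=-1.0941  v^+=2.3392  a^+=1.5568
step 2: x_pred=4.1195  r=-9.2895  x^+=1.3698  v^+=1.9843  a^+=0.9878
step 3: x_pred=5.4228  r=-7.0928  x^+=3.3234  v^+=1.4139  a^+=0.5533
step 4: x_pred=6.0442  r=-4.1742  x^+=4.8087  v^+=1.0364  a^+=0.2976

x_post = 4.8087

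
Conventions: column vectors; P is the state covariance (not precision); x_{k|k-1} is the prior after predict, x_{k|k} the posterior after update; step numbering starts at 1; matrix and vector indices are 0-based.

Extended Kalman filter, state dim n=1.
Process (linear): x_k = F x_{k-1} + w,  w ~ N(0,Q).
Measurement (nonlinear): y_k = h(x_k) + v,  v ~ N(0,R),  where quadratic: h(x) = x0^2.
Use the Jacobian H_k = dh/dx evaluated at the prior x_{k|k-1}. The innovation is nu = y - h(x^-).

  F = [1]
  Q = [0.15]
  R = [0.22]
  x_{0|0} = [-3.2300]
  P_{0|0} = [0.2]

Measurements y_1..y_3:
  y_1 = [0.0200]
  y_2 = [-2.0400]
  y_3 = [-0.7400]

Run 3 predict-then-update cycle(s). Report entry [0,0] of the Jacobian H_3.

step 1: x^-=[-3.2300]  P^-=[0.3500]  H_jac=[-6.4600]  S=[14.8261]  K=[-0.1525]  nu=[-10.4129]  x^+=[-1.6420]  P^+=[0.0052]
step 2: x^-=[-1.6420]  P^-=[0.1552]  H_jac=[-3.2840]  S=[1.8937]  K=[-0.2691]  nu=[-4.7362]  x^+=[-0.3674]  P^+=[0.0180]
step 3: x^-=[-0.3674]  P^-=[0.1680]  H_jac=[-0.7347]  S=[0.3107]  K=[-0.3973]  nu=[-0.8750]  x^+=[-0.0197]  P^+=[0.1190]

H_jac[0,0] = -0.7347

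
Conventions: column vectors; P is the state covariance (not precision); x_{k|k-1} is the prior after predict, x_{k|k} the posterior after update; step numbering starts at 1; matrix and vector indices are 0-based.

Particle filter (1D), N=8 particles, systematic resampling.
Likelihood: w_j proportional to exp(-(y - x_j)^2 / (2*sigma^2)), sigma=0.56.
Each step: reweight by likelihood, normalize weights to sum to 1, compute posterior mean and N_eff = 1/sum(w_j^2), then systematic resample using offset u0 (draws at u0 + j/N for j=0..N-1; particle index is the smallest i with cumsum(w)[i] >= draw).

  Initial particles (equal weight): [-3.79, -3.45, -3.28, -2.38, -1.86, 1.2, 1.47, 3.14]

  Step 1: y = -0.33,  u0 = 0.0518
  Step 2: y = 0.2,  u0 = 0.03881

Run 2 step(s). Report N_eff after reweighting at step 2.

N_eff = 3.6774

step 1: w=[0.0000, 0.0000, 0.0000, 0.0224, 0.4367, 0.4367, 0.1041, 0.0000]  mean=-0.1886  Neff=2.5461  idx=[4, 4, 4, 4, 5, 5, 5, 6]
step 2: w=[0.0017, 0.0017, 0.0017, 0.0017, 0.2942, 0.2942, 0.2942, 0.1107]  mean=1.2095  Neff=3.6774  idx=[4, 4, 4, 5, 5, 6, 6, 7]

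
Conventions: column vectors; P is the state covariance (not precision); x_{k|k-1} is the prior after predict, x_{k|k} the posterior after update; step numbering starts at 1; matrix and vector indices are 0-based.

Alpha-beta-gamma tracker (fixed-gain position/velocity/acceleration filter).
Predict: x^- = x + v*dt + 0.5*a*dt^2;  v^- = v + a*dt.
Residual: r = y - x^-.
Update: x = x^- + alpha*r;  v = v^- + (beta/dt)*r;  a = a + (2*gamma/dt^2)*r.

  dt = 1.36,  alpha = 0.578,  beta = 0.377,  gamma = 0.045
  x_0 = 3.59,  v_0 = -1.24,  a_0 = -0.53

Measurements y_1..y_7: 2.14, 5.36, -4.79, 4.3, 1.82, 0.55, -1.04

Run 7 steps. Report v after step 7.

step 1: x_pred=1.4135  r=0.7265  x^+=1.8334  v^+=-1.7594  a^+=-0.4946
step 2: x_pred=-1.0168  r=6.3768  x^+=2.6690  v^+=-0.6644  a^+=-0.1844
step 3: x_pred=1.5949  r=-6.3849  x^+=-2.0956  v^+=-2.6851  a^+=-0.4950
step 4: x_pred=-6.2051  r=10.5051  x^+=-0.1331  v^+=-0.4462  a^+=0.0161
step 5: x_pred=-0.7251  r=2.5451  x^+=0.7460  v^+=0.2812  a^+=0.1400
step 6: x_pred=1.2579  r=-0.7079  x^+=0.8487  v^+=0.2754  a^+=0.1055
step 7: x_pred=1.3208  r=-2.3608  x^+=-0.0437  v^+=-0.2355  a^+=-0.0093

v_post = -0.2355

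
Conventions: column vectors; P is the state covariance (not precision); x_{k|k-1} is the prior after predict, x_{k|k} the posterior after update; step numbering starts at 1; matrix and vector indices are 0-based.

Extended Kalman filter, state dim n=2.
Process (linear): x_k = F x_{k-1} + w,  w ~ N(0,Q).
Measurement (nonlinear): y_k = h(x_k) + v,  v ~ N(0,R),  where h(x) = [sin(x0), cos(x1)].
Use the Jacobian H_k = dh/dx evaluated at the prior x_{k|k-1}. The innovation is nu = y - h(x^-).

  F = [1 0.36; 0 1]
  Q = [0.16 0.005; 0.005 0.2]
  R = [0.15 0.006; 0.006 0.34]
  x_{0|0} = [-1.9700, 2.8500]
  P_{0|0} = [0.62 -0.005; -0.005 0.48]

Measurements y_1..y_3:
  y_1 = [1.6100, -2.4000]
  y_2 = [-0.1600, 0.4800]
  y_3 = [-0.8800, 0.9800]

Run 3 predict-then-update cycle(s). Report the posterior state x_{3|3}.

x_post = [5.2374, 5.3361]

step 1: x^-=[-0.9440, 2.8500]  P^-=[0.8386 0.1728; 0.1728 0.6800]  H_jac=[0.5866 0.0000; 0.0000 -0.2875]  S=[0.4385 -0.0231; -0.0231 0.3962]  K=[1.1185 -0.0601; 0.2057 -0.4814]  nu=[2.4199, -1.4422]  x^+=[1.8494, 4.0421]  P^+=[0.2854 0.0477; 0.0477 0.5650]
step 2: x^-=[3.3045, 4.0421]  P^-=[0.5530 0.2561; 0.2561 0.7650]  H_jac=[-0.9868 0.0000; 0.0000 0.7837]  S=[0.6884 -0.1920; -0.1920 0.8098]  K=[-0.7747 0.0641; -0.1719 0.6995]  nu=[0.0022, 1.1012]  x^+=[3.3734, 4.8121]  P^+=[0.1174 0.0219; 0.0219 0.3022]
step 3: x^-=[5.1058, 4.8121]  P^-=[0.3323 0.1357; 0.1357 0.5022]  H_jac=[0.3833 0.0000; 0.0000 0.9950]  S=[0.1988 0.0577; 0.0577 0.8372]  K=[0.6059 0.1195; 0.0900 0.5906]  nu=[0.0436, 0.8805]  x^+=[5.2374, 5.3361]  P^+=[0.2390 0.0445; 0.0445 0.2024]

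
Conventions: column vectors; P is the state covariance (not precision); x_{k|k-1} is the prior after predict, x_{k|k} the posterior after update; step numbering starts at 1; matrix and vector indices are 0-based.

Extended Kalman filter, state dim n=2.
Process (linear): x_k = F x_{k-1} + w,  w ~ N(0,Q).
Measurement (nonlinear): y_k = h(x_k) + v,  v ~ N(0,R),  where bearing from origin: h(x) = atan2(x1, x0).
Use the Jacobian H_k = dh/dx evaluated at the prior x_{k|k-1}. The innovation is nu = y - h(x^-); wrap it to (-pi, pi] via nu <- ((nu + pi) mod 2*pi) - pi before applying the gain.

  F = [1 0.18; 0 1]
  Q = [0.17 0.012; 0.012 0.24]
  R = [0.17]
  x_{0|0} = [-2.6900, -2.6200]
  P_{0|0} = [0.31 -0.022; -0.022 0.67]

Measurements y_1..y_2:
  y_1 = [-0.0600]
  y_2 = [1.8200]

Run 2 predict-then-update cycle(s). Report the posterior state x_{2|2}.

x_post = [-4.1705, -3.5647]

step 1: x^-=[-3.1616, -2.6200]  P^-=[0.4938 0.1106; 0.1106 0.9100]  H_jac=[0.1554 -0.1875]  S=[0.2075]  K=[0.2699; -0.7396]  nu=[2.3896]  x^+=[-2.5167, -4.3874]  P^+=[0.4787 0.1520; 0.1520 0.7965]
step 2: x^-=[-3.3064, -4.3874]  P^-=[0.7292 0.3074; 0.3074 1.0365]  H_jac=[0.1454 -0.1096]  S=[0.1881]  K=[0.3846; -0.3662]  nu=[-2.2466]  x^+=[-4.1705, -3.5647]  P^+=[0.7014 0.3339; 0.3339 1.0113]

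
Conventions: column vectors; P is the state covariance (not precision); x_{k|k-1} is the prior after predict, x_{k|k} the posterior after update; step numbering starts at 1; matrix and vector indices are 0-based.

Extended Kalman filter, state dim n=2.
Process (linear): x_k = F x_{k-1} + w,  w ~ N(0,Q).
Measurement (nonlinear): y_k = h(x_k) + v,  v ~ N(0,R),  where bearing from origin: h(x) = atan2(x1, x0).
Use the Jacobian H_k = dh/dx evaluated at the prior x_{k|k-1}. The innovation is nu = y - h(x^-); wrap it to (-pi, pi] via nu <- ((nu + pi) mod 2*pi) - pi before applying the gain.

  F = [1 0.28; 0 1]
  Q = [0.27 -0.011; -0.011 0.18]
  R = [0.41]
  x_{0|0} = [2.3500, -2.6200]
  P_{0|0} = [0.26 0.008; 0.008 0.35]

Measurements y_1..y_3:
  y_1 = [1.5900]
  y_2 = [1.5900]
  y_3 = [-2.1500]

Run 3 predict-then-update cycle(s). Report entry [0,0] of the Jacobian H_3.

H_jac[0,0] = 0.1093

step 1: x^-=[1.6164, -2.6200]  P^-=[0.5619 0.0950; 0.0950 0.5300]  H_jac=[0.2765 0.1706]  S=[0.4773]  K=[0.3594; 0.2444]  nu=[2.6080]  x^+=[2.5537, -1.9826]  P^+=[0.5003 0.0531; 0.0531 0.5015]
step 2: x^-=[1.9986, -1.9826]  P^-=[0.8393 0.1825; 0.1825 0.6815]  H_jac=[0.2502 0.2522]  S=[0.5289]  K=[0.4840; 0.4113]  nu=[2.3714]  x^+=[3.1464, -1.0073]  P^+=[0.7154 0.0772; 0.0772 0.5920]
step 3: x^-=[2.8643, -1.0073]  P^-=[1.0751 0.2320; 0.2320 0.7720]  H_jac=[0.1093 0.3107]  S=[0.5131]  K=[0.3694; 0.5169]  nu=[-1.8118]  x^+=[2.1950, -1.9438]  P^+=[1.0050 0.1340; 0.1340 0.6349]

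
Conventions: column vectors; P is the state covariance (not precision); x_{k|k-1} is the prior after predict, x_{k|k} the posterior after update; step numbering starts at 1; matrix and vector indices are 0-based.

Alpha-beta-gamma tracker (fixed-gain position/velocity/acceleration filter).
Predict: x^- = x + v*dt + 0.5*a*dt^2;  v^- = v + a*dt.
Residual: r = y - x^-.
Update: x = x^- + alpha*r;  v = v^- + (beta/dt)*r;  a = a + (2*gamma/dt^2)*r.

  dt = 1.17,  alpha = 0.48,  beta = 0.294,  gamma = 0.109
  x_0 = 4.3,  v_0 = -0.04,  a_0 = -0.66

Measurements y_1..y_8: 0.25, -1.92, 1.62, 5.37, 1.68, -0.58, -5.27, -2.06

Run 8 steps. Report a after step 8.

a_post = -1.3598

step 1: x_pred=3.8015  r=-3.5515  x^+=2.0968  v^+=-1.7046  a^+=-1.2256
step 2: x_pred=-0.7365  r=-1.1835  x^+=-1.3046  v^+=-3.4359  a^+=-1.4141
step 3: x_pred=-6.2925  r=7.9125  x^+=-2.4945  v^+=-3.1021  a^+=-0.1540
step 4: x_pred=-6.2294  r=11.5994  x^+=-0.6617  v^+=-0.3676  a^+=1.6932
step 5: x_pred=0.0672  r=1.6128  x^+=0.8414  v^+=2.0188  a^+=1.9501
step 6: x_pred=4.5381  r=-5.1181  x^+=2.0814  v^+=3.0143  a^+=1.1350
step 7: x_pred=6.3850  r=-11.6550  x^+=0.7906  v^+=1.4136  a^+=-0.7211
step 8: x_pred=1.9510  r=-4.0110  x^+=0.0257  v^+=-0.4379  a^+=-1.3598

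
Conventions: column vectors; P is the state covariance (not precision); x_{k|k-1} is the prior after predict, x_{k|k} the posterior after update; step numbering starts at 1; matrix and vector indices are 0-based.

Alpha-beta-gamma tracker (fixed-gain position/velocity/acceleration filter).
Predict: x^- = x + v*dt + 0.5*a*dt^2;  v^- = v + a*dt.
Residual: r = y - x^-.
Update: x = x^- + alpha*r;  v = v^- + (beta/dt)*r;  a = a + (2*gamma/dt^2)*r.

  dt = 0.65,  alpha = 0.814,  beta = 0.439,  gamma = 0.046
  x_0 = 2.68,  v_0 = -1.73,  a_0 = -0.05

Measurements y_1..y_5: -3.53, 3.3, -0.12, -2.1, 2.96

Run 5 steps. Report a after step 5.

a_post = 1.2000

step 1: x_pred=1.5449  r=-5.0749  x^+=-2.5861  v^+=-5.1900  a^+=-1.1551
step 2: x_pred=-6.2036  r=9.5036  x^+=1.5323  v^+=0.4777  a^+=0.9143
step 3: x_pred=2.0360  r=-2.1560  x^+=0.2810  v^+=-0.3841  a^+=0.4449
step 4: x_pred=0.1254  r=-2.2254  x^+=-1.6861  v^+=-1.5979  a^+=-0.0397
step 5: x_pred=-2.7331  r=5.6931  x^+=1.9011  v^+=2.2213  a^+=1.2000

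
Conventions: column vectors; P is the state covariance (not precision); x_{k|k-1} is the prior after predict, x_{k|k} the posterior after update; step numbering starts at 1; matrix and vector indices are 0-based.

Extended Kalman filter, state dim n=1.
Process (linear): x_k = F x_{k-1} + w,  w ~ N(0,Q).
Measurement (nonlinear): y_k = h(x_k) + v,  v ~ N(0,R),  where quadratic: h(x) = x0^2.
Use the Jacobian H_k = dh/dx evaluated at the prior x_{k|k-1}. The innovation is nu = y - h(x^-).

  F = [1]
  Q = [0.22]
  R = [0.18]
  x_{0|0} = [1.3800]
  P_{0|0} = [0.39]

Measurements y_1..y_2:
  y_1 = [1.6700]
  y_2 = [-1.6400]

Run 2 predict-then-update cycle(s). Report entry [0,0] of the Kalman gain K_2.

step 1: x^-=[1.3800]  P^-=[0.6100]  H_jac=[2.7600]  S=[4.8267]  K=[0.3488]  nu=[-0.2344]  x^+=[1.2982]  P^+=[0.0227]
step 2: x^-=[1.2982]  P^-=[0.2427]  H_jac=[2.5965]  S=[1.8165]  K=[0.3470]  nu=[-3.3254]  x^+=[0.1444]  P^+=[0.0241]

K[0,0] = 0.3470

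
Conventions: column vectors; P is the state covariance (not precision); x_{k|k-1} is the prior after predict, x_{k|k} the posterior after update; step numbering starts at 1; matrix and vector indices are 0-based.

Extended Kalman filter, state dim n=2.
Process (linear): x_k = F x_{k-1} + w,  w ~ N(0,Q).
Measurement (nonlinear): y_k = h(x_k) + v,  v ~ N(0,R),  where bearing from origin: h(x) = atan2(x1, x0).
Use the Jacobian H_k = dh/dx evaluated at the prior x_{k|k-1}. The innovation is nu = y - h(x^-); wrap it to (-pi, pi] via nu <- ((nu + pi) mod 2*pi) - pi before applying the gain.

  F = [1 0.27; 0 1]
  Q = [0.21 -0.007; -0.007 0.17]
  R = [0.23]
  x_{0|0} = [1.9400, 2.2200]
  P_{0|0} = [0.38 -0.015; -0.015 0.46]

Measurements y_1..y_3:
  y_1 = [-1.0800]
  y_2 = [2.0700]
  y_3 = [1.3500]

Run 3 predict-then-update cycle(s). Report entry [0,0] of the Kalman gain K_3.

step 1: x^-=[2.5394, 2.2200]  P^-=[0.6154 0.1022; 0.1022 0.6300]  H_jac=[-0.1951 0.2232]  S=[0.2759]  K=[-0.3526; 0.4374]  nu=[-1.7984]  x^+=[3.1734, 1.4334]  P^+=[0.5811 0.1447; 0.1447 0.5772]
step 2: x^-=[3.5605, 1.4334]  P^-=[0.9114 0.2936; 0.2936 0.7472]  H_jac=[-0.0973 0.2417]  S=[0.2685]  K=[-0.0660; 0.5663]  nu=[1.6873]  x^+=[3.4491, 2.3889]  P^+=[0.9102 0.3036; 0.3036 0.6611]
step 3: x^-=[4.0941, 2.3889]  P^-=[1.3324 0.4751; 0.4751 0.8311]  H_jac=[-0.1063 0.1822]  S=[0.2542]  K=[-0.2166; 0.3970]  nu=[0.8218]  x^+=[3.9161, 2.7151]  P^+=[1.3204 0.4970; 0.4970 0.7911]

K[0,0] = -0.2166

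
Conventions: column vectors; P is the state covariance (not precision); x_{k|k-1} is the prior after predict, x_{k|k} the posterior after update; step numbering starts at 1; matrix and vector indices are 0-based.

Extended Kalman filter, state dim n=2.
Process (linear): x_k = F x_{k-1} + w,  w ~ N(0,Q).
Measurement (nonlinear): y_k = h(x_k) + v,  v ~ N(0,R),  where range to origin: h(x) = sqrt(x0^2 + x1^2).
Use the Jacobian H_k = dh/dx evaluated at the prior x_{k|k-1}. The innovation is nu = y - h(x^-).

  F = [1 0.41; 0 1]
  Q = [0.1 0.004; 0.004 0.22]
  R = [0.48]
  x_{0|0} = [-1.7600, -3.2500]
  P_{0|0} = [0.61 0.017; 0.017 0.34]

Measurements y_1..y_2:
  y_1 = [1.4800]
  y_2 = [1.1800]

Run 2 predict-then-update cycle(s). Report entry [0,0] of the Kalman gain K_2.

step 1: x^-=[-3.0925, -3.2500]  P^-=[0.7811 0.1604; 0.1604 0.5600]  H_jac=[-0.6893 -0.7244]  S=[1.3053]  K=[-0.5015; -0.3955]  nu=[-3.0062]  x^+=[-1.5848, -2.0610]  P^+=[0.4528 -0.0985; -0.0985 0.3558]
step 2: x^-=[-2.4298, -2.0610]  P^-=[0.5318 0.0514; 0.0514 0.5758]  H_jac=[-0.7626 -0.6469]  S=[1.0809]  K=[-0.4059; -0.3808]  nu=[-2.0061]  x^+=[-1.6154, -1.2970]  P^+=[0.3537 -0.1157; -0.1157 0.4190]

K[0,0] = -0.4059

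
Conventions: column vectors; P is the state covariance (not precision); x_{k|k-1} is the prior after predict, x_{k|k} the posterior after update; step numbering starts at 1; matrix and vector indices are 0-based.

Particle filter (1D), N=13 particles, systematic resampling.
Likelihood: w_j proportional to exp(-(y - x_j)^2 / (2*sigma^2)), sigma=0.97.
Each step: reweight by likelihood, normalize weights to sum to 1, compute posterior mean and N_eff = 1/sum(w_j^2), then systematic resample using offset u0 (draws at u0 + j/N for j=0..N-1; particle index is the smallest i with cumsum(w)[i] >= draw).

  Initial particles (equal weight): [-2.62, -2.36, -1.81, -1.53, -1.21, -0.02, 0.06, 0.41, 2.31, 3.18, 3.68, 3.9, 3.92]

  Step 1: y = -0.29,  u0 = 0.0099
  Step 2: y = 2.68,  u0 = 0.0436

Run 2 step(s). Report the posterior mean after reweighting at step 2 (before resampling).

post_mean = 0.2052

step 1: w=[0.0132, 0.0243, 0.0693, 0.1044, 0.1508, 0.2274, 0.2215, 0.1822, 0.0065, 0.0004, 0.0001, 0.0000, 0.0000]  mean=-0.4593  Neff=5.7734  idx=[0, 2, 3, 4, 4, 5, 5, 5, 6, 6, 6, 7, 7]
step 2: w=[0.0000, 0.0001, 0.0003, 0.0012, 0.0012, 0.0768, 0.0768, 0.0768, 0.0963, 0.0963, 0.0963, 0.2390, 0.2390]  mean=0.2052  Neff=6.2588  idx=[5, 6, 7, 8, 9, 10, 10, 11, 11, 11, 12, 12, 12]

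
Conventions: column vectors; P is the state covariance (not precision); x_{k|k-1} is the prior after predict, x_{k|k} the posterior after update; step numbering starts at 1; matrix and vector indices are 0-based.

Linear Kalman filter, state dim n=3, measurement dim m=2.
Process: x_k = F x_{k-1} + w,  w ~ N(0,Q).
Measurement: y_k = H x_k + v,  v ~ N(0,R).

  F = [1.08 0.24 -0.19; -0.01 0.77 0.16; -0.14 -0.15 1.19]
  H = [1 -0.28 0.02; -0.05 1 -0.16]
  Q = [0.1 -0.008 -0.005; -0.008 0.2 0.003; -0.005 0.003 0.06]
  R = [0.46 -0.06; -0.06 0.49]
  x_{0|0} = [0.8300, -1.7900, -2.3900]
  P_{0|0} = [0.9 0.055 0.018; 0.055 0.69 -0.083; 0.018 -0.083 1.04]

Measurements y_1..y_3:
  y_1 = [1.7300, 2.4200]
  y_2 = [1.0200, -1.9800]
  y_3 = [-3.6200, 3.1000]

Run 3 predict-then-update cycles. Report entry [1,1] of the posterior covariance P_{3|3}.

step 1: x^-=[0.9209, -1.7690, -2.6918]  P^-=[1.2557 0.1359 -0.4143; 0.1359 0.6145 0.0421; -0.4143 0.0421 1.5919]  S=[1.6714 -0.0927; -0.0927 1.1147]  K=[0.7339 0.1861; 0.0088 0.5398; -0.2465 -0.1927]  nu=[0.3676, 3.8044]  x^+=[1.8986, 0.2880, -3.5155]  P^+=[0.3422 0.0500 -0.0892; 0.0500 0.2904 0.1491; -0.0892 0.1491 1.4577]
step 2: x^-=[2.7876, -0.3597, -4.4925]  P^-=[0.6174 0.0074 -0.4768; 0.0074 0.4458 0.3783; -0.4768 0.3783 2.1160]  S=[1.0858 -0.1137; -0.1137 0.8621]  K=[0.5723 0.1367; -0.0552 0.4392; -0.4968 0.0082]  nu=[-1.7785, -2.1997]  x^+=[1.4690, -1.2276, -3.6270]  P^+=[0.2635 0.0176 -0.1762; 0.0176 0.2707 0.3206; -0.1762 0.3206 1.8470]
step 3: x^-=[1.9811, -1.5403, -4.3376]  P^-=[0.5419 -0.0677 -0.6061; -0.0677 0.4871 0.6140; -0.6061 0.6140 2.6319]  S=[1.0479 -0.1632; -0.1632 0.8464]  K=[0.5402 0.1067; -0.1143 0.4414; -0.6713 0.1343]  nu=[-5.9456, 4.0453]  x^+=[-0.7992, 0.9249, 0.1970]  P^+=[0.2452 -0.0059 -0.2381; -0.0059 0.2920 0.4326; -0.2381 0.4326 2.1149]

P_post[1,1] = 0.2920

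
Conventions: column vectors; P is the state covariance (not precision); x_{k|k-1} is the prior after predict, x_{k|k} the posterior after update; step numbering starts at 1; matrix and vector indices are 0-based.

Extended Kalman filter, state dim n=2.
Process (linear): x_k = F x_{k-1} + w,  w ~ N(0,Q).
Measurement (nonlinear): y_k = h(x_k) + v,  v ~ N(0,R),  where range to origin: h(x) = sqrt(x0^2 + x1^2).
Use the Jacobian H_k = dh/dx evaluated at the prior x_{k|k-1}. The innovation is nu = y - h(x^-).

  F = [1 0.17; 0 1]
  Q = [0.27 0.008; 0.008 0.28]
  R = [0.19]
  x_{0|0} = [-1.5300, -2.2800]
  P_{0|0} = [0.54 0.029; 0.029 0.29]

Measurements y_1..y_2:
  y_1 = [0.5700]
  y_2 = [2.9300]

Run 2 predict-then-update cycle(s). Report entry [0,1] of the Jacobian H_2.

H_jac[0,1] = -0.8734

step 1: x^-=[-1.9176, -2.2800]  P^-=[0.8282 0.0863; 0.0863 0.5700]  H_jac=[-0.6437 -0.7653]  S=[0.9520]  K=[-0.6294; -0.5166]  nu=[-2.4092]  x^+=[-0.4014, -1.0355]  P^+=[0.4512 -0.2232; -0.2232 0.3160]
step 2: x^-=[-0.5774, -1.0355]  P^-=[0.6544 -0.1615; -0.1615 0.5960]  H_jac=[-0.4870 -0.8734]  S=[0.6625]  K=[-0.2682; -0.6670]  nu=[1.7444]  x^+=[-1.0452, -2.1991]  P^+=[0.6068 -0.2800; -0.2800 0.3012]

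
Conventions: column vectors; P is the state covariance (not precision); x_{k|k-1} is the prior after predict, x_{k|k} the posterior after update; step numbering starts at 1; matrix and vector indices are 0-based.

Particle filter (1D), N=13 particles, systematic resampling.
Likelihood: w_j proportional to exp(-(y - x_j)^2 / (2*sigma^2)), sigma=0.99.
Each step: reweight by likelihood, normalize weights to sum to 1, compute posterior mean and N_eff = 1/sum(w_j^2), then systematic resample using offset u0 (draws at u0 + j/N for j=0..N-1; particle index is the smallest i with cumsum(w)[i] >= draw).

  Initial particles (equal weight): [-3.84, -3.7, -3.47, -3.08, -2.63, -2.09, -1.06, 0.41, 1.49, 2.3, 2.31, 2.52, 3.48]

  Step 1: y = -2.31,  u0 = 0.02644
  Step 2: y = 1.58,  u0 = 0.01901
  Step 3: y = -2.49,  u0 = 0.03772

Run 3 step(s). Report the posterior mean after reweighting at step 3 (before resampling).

step 1: w=[0.0702, 0.0864, 0.1166, 0.1712, 0.2198, 0.2260, 0.1044, 0.0053, 0.0001, 0.0000, 0.0000, 0.0000, 0.0000]  mean=-2.6796  Neff=6.0389  idx=[0, 1, 2, 2, 3, 3, 4, 4, 4, 5, 5, 5, 6]
step 2: w=[0.0000, 0.0000, 0.0001, 0.0001, 0.0005, 0.0005, 0.0037, 0.0037, 0.0037, 0.0323, 0.0323, 0.0323, 0.8908]  mean=-1.1797  Neff=1.2553  idx=[9, 11, 12, 12, 12, 12, 12, 12, 12, 12, 12, 12, 12]
step 3: w=[0.1612, 0.1612, 0.0616, 0.0616, 0.0616, 0.0616, 0.0616, 0.0616, 0.0616, 0.0616, 0.0616, 0.0616, 0.0616]  mean=-1.3920  Neff=10.6731  idx=[0, 0, 1, 1, 2, 3, 4, 6, 7, 8, 9, 11, 12]

post_mean = -1.3920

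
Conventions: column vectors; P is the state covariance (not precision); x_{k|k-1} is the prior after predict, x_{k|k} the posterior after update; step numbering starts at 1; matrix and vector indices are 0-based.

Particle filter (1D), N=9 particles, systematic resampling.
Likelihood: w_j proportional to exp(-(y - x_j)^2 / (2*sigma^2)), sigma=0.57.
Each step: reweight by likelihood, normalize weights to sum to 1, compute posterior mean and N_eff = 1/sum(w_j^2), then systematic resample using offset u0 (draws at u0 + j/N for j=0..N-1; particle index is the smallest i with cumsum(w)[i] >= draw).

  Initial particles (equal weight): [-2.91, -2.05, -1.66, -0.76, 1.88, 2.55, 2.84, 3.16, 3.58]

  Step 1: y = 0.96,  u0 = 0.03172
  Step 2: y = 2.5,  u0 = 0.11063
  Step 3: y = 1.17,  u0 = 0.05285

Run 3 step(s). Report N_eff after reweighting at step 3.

step 1: w=[0.0000, 0.0000, 0.0001, 0.0342, 0.8832, 0.0664, 0.0141, 0.0019, 0.0001]  mean=1.8499  Neff=1.2725  idx=[3, 4, 4, 4, 4, 4, 4, 4, 5]
step 2: w=[0.0000, 0.1136, 0.1136, 0.1136, 0.1136, 0.1136, 0.1136, 0.1136, 0.2045]  mean=2.0170  Neff=7.5626  idx=[1, 2, 3, 4, 5, 6, 7, 8, 8]
step 3: w=[0.1383, 0.1383, 0.1383, 0.1383, 0.1383, 0.1383, 0.1383, 0.0160, 0.0160]  mean=1.9015  Neff=7.4427  idx=[0, 1, 1, 2, 3, 4, 5, 6, 6]

N_eff = 7.4427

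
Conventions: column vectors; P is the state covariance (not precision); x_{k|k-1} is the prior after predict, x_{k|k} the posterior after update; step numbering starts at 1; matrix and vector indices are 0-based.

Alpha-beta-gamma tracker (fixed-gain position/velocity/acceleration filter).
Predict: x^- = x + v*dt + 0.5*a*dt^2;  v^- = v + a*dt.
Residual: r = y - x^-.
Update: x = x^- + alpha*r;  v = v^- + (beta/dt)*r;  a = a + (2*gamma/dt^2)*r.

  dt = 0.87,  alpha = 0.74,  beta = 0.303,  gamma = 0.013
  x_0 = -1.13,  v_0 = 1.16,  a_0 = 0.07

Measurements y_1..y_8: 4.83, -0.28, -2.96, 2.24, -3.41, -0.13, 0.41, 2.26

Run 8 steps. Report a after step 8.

step 1: x_pred=-0.0943  r=4.9243  x^+=3.5497  v^+=2.9359  a^+=0.2392
step 2: x_pred=6.1944  r=-6.4744  x^+=1.4034  v^+=0.8891  a^+=0.0168
step 3: x_pred=2.1832  r=-5.1432  x^+=-1.6228  v^+=-0.8876  a^+=-0.1599
step 4: x_pred=-2.4555  r=4.6955  x^+=1.0192  v^+=0.6086  a^+=0.0014
step 5: x_pred=1.5492  r=-4.9592  x^+=-2.1206  v^+=-1.1174  a^+=-0.1690
step 6: x_pred=-3.1567  r=3.0267  x^+=-0.9169  v^+=-0.2103  a^+=-0.0650
step 7: x_pred=-1.1245  r=1.5345  x^+=0.0110  v^+=0.2676  a^+=-0.0123
step 8: x_pred=0.2392  r=2.0208  x^+=1.7346  v^+=0.9607  a^+=0.0571

a_post = 0.0571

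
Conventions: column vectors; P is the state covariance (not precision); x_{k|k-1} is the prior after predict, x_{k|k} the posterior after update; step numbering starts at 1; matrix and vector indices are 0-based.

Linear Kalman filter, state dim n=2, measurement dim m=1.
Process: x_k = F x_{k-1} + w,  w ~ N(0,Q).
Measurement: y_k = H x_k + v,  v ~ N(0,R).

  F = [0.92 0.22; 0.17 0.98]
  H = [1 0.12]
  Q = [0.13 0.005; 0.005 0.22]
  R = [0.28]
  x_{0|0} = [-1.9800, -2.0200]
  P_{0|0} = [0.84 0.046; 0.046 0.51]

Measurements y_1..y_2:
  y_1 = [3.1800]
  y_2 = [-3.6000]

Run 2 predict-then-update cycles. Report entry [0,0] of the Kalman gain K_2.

step 1: x^-=[-2.2660, -2.3162]  P^-=[0.8843 0.2895; 0.2895 0.7494]  S=[1.2446]  K=[0.7384; 0.3049]  nu=[5.7239]  x^+=[1.9608, -0.5710]  P^+=[0.2056 0.0093; 0.0093 0.6337]
step 2: x^-=[1.6783, -0.2263]  P^-=[0.3385 0.1825; 0.1825 0.8377]  S=[0.6744]  K=[0.5344; 0.4197]  nu=[-5.2511]  x^+=[-1.1281, -2.4304]  P^+=[0.1459 0.0313; 0.0313 0.7189]

K[0,0] = 0.5344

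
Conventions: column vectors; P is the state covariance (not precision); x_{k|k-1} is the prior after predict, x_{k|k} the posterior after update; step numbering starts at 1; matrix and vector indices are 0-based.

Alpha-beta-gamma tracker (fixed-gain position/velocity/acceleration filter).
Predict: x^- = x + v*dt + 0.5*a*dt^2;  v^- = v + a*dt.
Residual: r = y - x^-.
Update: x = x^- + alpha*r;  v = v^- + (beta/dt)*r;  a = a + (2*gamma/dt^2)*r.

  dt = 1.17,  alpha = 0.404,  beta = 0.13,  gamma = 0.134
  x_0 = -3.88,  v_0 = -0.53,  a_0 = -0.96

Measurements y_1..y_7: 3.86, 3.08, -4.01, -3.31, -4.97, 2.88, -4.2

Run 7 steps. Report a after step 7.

step 1: x_pred=-5.1572  r=9.0172  x^+=-1.5142  v^+=-0.6513  a^+=0.8054
step 2: x_pred=-1.7250  r=4.8050  x^+=0.2162  v^+=0.8249  a^+=1.7461
step 3: x_pred=2.3764  r=-6.3864  x^+=-0.2037  v^+=2.1582  a^+=0.4958
step 4: x_pred=2.6607  r=-5.9707  x^+=0.2485  v^+=2.0748  a^+=-0.6732
step 5: x_pred=2.2153  r=-7.1853  x^+=-0.6876  v^+=0.4888  a^+=-2.0799
step 6: x_pred=-1.5392  r=4.4192  x^+=0.2462  v^+=-1.4536  a^+=-1.2147
step 7: x_pred=-2.2860  r=-1.9140  x^+=-3.0592  v^+=-3.0875  a^+=-1.5894

a_post = -1.5894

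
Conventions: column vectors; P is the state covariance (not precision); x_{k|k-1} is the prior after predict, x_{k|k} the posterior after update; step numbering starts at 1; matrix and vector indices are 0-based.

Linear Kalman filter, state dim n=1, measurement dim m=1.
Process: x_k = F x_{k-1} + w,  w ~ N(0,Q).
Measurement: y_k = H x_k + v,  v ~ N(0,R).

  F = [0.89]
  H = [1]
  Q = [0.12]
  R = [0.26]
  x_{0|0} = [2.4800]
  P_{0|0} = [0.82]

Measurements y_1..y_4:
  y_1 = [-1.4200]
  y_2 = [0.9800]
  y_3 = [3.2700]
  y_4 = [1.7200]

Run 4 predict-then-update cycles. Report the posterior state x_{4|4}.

step 1: x^-=[2.2072]  P^-=[0.7695]  S=[1.0295]  K=[0.7475]  nu=[-3.6272]  x^+=[-0.5040]  P^+=[0.1943]
step 2: x^-=[-0.4485]  P^-=[0.2739]  S=[0.5339]  K=[0.5130]  nu=[1.4285]  x^+=[0.2844]  P^+=[0.1334]
step 3: x^-=[0.2531]  P^-=[0.2257]  S=[0.4857]  K=[0.4646]  nu=[3.0169]  x^+=[1.6549]  P^+=[0.1208]
step 4: x^-=[1.4729]  P^-=[0.2157]  S=[0.4757]  K=[0.4534]  nu=[0.2471]  x^+=[1.5849]  P^+=[0.1179]

x_post = [1.5849]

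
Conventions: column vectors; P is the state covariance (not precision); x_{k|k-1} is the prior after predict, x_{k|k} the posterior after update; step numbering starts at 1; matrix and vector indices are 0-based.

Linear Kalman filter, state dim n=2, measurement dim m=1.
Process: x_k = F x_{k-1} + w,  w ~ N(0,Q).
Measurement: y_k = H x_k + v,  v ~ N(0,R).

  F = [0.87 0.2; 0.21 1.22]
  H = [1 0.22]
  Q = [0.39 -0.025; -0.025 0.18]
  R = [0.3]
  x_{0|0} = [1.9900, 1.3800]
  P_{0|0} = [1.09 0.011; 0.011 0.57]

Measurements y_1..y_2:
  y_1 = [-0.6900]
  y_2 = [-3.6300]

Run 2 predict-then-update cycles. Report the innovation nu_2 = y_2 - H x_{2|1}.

step 1: x^-=[2.0073, 2.1015]  P^-=[1.2416 0.3254; 0.3254 1.0821]  S=[1.7372]  K=[0.7560; 0.3243]  nu=[-3.1596]  x^+=[-0.3812, 1.0767]  P^+=[0.2489 -0.1006; -0.1006 0.8994]
step 2: x^-=[-0.1163, 1.2336]  P^-=[0.5794 0.1290; 0.1290 1.4781]  S=[1.0077]  K=[0.6031; 0.4507]  nu=[-3.7851]  x^+=[-2.3992, -0.4723]  P^+=[0.2128 -0.1449; -0.1449 1.2734]

innov = [-3.7851]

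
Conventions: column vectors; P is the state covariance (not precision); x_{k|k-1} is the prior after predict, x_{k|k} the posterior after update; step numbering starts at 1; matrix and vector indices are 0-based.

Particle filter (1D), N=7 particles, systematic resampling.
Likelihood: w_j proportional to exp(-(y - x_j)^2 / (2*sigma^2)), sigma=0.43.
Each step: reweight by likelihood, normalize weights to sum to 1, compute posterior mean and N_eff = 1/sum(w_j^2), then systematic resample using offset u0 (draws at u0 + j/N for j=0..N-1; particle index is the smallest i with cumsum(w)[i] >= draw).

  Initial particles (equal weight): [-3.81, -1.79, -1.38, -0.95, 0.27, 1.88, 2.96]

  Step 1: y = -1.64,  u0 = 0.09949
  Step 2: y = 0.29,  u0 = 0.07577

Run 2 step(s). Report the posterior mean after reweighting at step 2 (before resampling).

post_mean = -0.9909

step 1: w=[0.0000, 0.4590, 0.4063, 0.1346, 0.0000, 0.0000, 0.0000]  mean=-1.5103  Neff=2.5385  idx=[1, 1, 1, 2, 2, 2, 3]
step 2: w=[0.0005, 0.0005, 0.0005, 0.0307, 0.0307, 0.0307, 0.9063]  mean=-0.9909  Neff=1.2132  idx=[5, 6, 6, 6, 6, 6, 6]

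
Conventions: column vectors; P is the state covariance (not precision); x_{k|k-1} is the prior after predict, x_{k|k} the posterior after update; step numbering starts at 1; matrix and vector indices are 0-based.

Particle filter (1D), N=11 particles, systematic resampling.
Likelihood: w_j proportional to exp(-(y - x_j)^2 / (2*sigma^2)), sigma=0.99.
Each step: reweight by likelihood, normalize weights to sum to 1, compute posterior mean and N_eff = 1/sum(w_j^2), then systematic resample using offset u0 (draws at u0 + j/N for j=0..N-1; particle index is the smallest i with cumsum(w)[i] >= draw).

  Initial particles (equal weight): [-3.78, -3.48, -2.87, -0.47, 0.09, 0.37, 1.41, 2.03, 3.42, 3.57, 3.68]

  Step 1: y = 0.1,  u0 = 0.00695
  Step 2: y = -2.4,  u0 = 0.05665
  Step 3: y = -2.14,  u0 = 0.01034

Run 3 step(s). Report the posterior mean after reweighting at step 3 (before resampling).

post_mean = -0.3852

step 1: w=[0.0001, 0.0004, 0.0033, 0.2494, 0.2944, 0.2836, 0.1227, 0.0440, 0.0011, 0.0006, 0.0004]  mean=0.2726  Neff=4.0604  idx=[3, 3, 3, 4, 4, 4, 5, 5, 5, 5, 6]
step 2: w=[0.2280, 0.2280, 0.2280, 0.0645, 0.0645, 0.0645, 0.0304, 0.0304, 0.0304, 0.0304, 0.0009]  mean=-0.2577  Neff=5.8108  idx=[0, 0, 1, 1, 1, 2, 2, 3, 4, 5, 8]
step 3: w=[0.1227, 0.1227, 0.1227, 0.1227, 0.1227, 0.1227, 0.1227, 0.0403, 0.0403, 0.0403, 0.0205]  mean=-0.3852  Neff=9.0388  idx=[0, 0, 1, 2, 3, 3, 4, 5, 6, 6, 8]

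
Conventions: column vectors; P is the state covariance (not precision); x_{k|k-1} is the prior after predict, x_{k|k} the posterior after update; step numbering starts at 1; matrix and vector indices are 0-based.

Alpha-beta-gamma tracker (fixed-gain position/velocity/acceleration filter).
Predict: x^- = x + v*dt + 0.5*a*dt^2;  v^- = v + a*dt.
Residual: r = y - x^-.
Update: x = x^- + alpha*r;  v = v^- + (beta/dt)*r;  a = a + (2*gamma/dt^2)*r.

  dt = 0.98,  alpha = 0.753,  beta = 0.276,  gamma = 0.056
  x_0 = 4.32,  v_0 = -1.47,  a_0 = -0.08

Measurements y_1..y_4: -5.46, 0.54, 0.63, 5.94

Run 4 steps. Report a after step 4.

step 1: x_pred=2.8410  r=-8.3010  x^+=-3.4097  v^+=-3.8862  a^+=-1.0480
step 2: x_pred=-7.7214  r=8.2614  x^+=-1.5006  v^+=-2.5866  a^+=-0.0846
step 3: x_pred=-4.0761  r=4.7061  x^+=-0.5324  v^+=-1.3442  a^+=0.4642
step 4: x_pred=-1.6268  r=7.5668  x^+=4.0710  v^+=1.2418  a^+=1.3466

a_post = 1.3466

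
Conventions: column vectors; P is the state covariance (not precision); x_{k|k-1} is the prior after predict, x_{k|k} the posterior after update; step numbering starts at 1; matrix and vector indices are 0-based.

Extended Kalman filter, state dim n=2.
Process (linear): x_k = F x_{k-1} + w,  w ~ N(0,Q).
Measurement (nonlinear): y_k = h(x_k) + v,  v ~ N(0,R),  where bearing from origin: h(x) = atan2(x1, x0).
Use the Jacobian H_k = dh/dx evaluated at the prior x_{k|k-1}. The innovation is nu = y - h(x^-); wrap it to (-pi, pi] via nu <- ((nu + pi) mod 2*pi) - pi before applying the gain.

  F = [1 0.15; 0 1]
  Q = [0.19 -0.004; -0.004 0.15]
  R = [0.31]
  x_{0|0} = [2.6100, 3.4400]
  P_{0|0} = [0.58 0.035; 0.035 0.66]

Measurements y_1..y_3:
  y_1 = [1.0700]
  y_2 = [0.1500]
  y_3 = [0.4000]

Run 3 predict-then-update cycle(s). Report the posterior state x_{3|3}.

x_post = [4.3329, 3.2498]

step 1: x^-=[3.1260, 3.4400]  P^-=[0.7954 0.1300; 0.1300 0.8100]  H_jac=[-0.1592 0.1447]  S=[0.3411]  K=[-0.3161; 0.2829]  nu=[0.2368]  x^+=[3.0511, 3.5070]  P^+=[0.7613 0.1605; 0.1605 0.7827]
step 2: x^-=[3.5772, 3.5070]  P^-=[1.0170 0.2739; 0.2739 0.9327]  H_jac=[-0.1397 0.1425]  S=[0.3379]  K=[-0.3051; 0.2802]  nu=[-0.6255]  x^+=[3.7680, 3.3317]  P^+=[0.9856 0.3028; 0.3028 0.9062]
step 3: x^-=[4.2678, 3.3317]  P^-=[1.2868 0.4347; 0.4347 1.0562]  H_jac=[-0.1137 0.1456]  S=[0.3346]  K=[-0.2479; 0.3119]  nu=[-0.2628]  x^+=[4.3329, 3.2498]  P^+=[1.2662 0.4606; 0.4606 1.0236]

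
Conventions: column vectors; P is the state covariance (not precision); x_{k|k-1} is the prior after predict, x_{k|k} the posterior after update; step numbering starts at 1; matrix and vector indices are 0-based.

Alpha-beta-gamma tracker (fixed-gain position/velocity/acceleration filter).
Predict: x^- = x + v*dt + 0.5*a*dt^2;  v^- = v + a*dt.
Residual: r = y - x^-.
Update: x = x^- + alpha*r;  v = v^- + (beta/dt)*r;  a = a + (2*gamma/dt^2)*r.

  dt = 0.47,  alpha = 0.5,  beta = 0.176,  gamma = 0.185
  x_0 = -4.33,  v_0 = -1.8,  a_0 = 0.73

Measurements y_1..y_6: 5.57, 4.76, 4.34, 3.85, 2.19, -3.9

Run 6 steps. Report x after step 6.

step 1: x_pred=-5.0954  r=10.6654  x^+=0.2373  v^+=2.5369  a^+=18.5941
step 2: x_pred=3.4834  r=1.2766  x^+=4.1217  v^+=11.7542  a^+=20.7324
step 3: x_pred=11.9361  r=-7.5961  x^+=8.1380  v^+=18.6540  a^+=8.0092
step 4: x_pred=17.7900  r=-13.9400  x^+=10.8200  v^+=17.1982  a^+=-15.3398
step 5: x_pred=17.2089  r=-15.0189  x^+=9.6994  v^+=4.3644  a^+=-40.4960
step 6: x_pred=7.2779  r=-11.1779  x^+=1.6890  v^+=-18.8545  a^+=-59.2186

x_post = 1.6890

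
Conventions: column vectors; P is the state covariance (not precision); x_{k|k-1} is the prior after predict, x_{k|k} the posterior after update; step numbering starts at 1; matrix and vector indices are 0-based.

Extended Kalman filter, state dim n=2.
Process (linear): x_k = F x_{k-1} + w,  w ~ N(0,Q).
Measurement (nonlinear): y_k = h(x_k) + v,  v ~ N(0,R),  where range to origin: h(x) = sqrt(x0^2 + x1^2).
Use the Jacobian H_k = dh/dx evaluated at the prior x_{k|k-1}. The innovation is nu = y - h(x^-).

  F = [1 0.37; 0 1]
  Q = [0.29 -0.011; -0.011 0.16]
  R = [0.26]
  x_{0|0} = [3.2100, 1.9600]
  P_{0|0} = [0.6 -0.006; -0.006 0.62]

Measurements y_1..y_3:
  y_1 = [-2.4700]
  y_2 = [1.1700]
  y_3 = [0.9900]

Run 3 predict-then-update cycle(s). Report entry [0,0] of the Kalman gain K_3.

K[0,0] = -0.5668

step 1: x^-=[3.9352, 1.9600]  P^-=[0.9704 0.2124; 0.2124 0.7800]  H_jac=[0.8951 0.4458]  S=[1.3621]  K=[0.7072; 0.3949]  nu=[-6.8663]  x^+=[-0.9210, -0.7514]  P^+=[0.2891 -0.1680; -0.1680 0.5676]
step 2: x^-=[-1.1990, -0.7514]  P^-=[0.5325 0.0310; 0.0310 0.7276]  H_jac=[-0.8474 -0.5310]  S=[0.8754]  K=[-0.5342; -0.4714]  nu=[-0.2450]  x^+=[-1.0681, -0.6359]  P^+=[0.2826 -0.1894; -0.1894 0.5331]
step 3: x^-=[-1.3034, -0.6359]  P^-=[0.5054 -0.0032; -0.0032 0.6931]  H_jac=[-0.8987 -0.4385]  S=[0.7990]  K=[-0.5668; -0.3768]  nu=[-0.4602]  x^+=[-1.0425, -0.4625]  P^+=[0.2488 -0.1738; -0.1738 0.5797]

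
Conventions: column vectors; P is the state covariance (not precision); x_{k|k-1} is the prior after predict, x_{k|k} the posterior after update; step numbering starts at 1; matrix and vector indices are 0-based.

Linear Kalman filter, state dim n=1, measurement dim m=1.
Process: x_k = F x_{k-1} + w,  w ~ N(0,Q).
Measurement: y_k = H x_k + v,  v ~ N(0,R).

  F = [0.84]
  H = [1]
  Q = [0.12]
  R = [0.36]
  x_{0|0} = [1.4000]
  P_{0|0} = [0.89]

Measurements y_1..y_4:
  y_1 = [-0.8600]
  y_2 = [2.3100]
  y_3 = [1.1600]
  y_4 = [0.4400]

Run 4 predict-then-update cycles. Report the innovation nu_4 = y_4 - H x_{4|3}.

step 1: x^-=[1.1760]  P^-=[0.7480]  S=[1.1080]  K=[0.6751]  nu=[-2.0360]  x^+=[-0.1985]  P^+=[0.2430]
step 2: x^-=[-0.1667]  P^-=[0.2915]  S=[0.6515]  K=[0.4474]  nu=[2.4767]  x^+=[0.9414]  P^+=[0.1611]
step 3: x^-=[0.7908]  P^-=[0.2337]  S=[0.5937]  K=[0.3936]  nu=[0.3692]  x^+=[0.9361]  P^+=[0.1417]
step 4: x^-=[0.7863]  P^-=[0.2200]  S=[0.5800]  K=[0.3793]  nu=[-0.3463]  x^+=[0.6550]  P^+=[0.1365]

innov = [-0.3463]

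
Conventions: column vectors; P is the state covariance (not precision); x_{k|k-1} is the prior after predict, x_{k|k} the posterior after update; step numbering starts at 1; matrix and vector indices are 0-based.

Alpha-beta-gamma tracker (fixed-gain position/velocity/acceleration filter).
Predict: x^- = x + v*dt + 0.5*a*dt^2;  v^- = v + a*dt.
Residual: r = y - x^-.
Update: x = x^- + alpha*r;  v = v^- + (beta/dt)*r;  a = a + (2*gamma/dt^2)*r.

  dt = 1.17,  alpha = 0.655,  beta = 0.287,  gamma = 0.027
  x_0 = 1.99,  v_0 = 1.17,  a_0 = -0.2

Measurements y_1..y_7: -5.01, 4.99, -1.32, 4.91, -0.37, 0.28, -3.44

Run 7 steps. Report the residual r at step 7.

resid = -2.5549

step 1: x_pred=3.2220  r=-8.2320  x^+=-2.1700  v^+=-1.0833  a^+=-0.5247
step 2: x_pred=-3.7966  r=8.7866  x^+=1.9586  v^+=0.4581  a^+=-0.1781
step 3: x_pred=2.3727  r=-3.6927  x^+=-0.0460  v^+=-0.6561  a^+=-0.3238
step 4: x_pred=-1.0353  r=5.9453  x^+=2.8589  v^+=0.4234  a^+=-0.0893
step 5: x_pred=3.2932  r=-3.6632  x^+=0.8938  v^+=-0.5796  a^+=-0.2338
step 6: x_pred=0.0557  r=0.2243  x^+=0.2026  v^+=-0.7981  a^+=-0.2249
step 7: x_pred=-0.8851  r=-2.5549  x^+=-2.5586  v^+=-1.6879  a^+=-0.3257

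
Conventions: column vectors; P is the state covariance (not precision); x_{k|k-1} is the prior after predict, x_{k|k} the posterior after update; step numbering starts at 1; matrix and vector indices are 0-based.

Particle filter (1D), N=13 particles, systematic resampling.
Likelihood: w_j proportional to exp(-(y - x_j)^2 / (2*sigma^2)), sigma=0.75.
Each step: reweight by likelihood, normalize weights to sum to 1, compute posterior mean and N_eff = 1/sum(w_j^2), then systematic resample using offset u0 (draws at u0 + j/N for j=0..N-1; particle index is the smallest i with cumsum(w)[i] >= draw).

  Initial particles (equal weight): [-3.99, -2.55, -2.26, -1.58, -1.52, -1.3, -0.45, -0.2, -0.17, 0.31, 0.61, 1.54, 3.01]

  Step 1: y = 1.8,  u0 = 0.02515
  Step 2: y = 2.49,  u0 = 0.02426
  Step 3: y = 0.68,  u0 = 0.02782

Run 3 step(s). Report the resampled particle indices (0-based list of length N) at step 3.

resampled_idx = [0, 0, 1, 2, 3, 3, 4, 5, 5, 6, 7, 7, 8]

step 1: w=[0.0000, 0.0000, 0.0000, 0.0000, 0.0000, 0.0001, 0.0065, 0.0167, 0.0186, 0.0813, 0.1662, 0.5512, 0.1593]  mean=1.4452  Neff=2.7467  idx=[8, 9, 10, 10, 11, 11, 11, 11, 11, 11, 11, 12, 12]
step 2: w=[0.0004, 0.0030, 0.0090, 0.0090, 0.0931, 0.0931, 0.0931, 0.0931, 0.0931, 0.0931, 0.0931, 0.1633, 0.1633]  mean=1.9992  Neff=8.7526  idx=[4, 4, 5, 6, 7, 8, 8, 9, 10, 11, 11, 12, 12]
step 3: w=[0.1104, 0.1104, 0.1104, 0.1104, 0.1104, 0.1104, 0.1104, 0.1104, 0.1104, 0.0017, 0.0017, 0.0017, 0.0017]  mean=1.5500  Neff=9.1233  idx=[0, 0, 1, 2, 3, 3, 4, 5, 5, 6, 7, 7, 8]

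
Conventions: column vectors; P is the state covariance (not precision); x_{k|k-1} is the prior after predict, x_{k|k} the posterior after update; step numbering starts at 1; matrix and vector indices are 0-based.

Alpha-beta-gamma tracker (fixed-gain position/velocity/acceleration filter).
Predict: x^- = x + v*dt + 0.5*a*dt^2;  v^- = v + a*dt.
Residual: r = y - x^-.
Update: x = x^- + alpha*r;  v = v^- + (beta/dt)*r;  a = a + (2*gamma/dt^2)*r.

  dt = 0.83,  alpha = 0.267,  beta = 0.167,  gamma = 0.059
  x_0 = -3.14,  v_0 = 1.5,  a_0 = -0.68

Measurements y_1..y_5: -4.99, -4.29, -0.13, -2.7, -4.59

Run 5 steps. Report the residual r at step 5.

resid = 0.6383

step 1: x_pred=-2.1292  r=-2.8608  x^+=-2.8931  v^+=0.3600  a^+=-1.1700
step 2: x_pred=-2.9973  r=-1.2927  x^+=-3.3424  v^+=-0.8712  a^+=-1.3914
step 3: x_pred=-4.5448  r=4.4148  x^+=-3.3661  v^+=-1.1378  a^+=-0.6352
step 4: x_pred=-4.5293  r=1.8293  x^+=-4.0409  v^+=-1.2970  a^+=-0.3219
step 5: x_pred=-5.2283  r=0.6383  x^+=-5.0579  v^+=-1.4358  a^+=-0.2126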